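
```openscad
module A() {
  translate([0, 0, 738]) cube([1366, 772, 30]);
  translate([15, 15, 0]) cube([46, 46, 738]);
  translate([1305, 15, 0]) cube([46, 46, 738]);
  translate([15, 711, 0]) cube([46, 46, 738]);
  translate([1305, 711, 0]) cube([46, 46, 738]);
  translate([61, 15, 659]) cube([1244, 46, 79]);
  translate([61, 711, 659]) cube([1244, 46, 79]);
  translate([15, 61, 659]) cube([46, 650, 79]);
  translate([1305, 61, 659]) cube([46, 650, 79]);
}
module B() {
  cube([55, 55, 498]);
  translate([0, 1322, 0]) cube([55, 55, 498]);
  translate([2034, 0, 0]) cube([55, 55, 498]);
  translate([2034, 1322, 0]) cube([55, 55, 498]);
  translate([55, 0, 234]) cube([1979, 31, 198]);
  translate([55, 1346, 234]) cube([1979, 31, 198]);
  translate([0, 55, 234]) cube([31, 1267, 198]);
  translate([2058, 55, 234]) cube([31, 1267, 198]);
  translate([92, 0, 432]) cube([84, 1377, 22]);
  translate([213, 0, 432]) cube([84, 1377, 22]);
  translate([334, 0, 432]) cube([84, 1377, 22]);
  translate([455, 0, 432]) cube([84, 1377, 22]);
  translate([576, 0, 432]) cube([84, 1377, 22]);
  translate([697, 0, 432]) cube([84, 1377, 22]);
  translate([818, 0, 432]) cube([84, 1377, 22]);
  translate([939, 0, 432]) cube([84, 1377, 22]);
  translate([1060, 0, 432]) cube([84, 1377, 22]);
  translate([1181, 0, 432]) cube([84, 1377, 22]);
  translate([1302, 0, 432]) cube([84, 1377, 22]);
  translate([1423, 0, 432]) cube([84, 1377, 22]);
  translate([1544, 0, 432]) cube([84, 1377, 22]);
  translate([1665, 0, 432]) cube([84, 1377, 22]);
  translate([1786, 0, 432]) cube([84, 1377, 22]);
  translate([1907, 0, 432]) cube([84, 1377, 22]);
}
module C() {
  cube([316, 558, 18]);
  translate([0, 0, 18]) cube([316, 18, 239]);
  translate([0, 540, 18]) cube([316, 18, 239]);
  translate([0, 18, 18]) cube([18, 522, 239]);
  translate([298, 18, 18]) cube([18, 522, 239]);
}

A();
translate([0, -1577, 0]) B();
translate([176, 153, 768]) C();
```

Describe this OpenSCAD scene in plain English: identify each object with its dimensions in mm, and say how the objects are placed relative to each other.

A is a rectangular dining table. The top is 1366×772×30 mm with its upper surface at z = 768 mm. It stands on four 46×46 mm square legs, each inset 15 mm from the nearest pair of top edges, running from the floor to the underside of the top. Four apron rails, 46 mm thick and 79 mm tall, run between adjacent legs with their top edges flush with the underside of the top and their outer faces flush with the legs' outer faces.

B is a bed frame 2089 mm long (x) by 1377 mm wide (y). Four 55×55 mm corner posts, 498 mm tall, at the corners of the footprint. Four rails of 31 mm thickness and 198 mm height run between adjacent posts with their undersides at z = 234 mm, their outer faces flush with the outside of the frame (the two x-running rails run between the posts' inner faces; the two y-running rails run between the posts' inner faces). 16 slats, each 84 mm wide (x) and 22 mm thick, lie across the top of the two x-running rails, running the full 1377 mm width of the frame in y; the slats are evenly spaced along x between the inner faces of the end posts with equal gaps (rounded down to the nearest mm) at the −x end and between each pair — any rounding remainder accumulates at the +x end.

C is an open-topped rectangular box: outside dimensions 316×558×257 mm, with a uniform wall and base thickness of 18 mm. The base is a full 316×558 slab on the floor; four walls sit on top of the base. The front and back walls (the −y and +y sides) span the full width; the two side walls fit between them.

The bed frame is on the floor beside the table on its −y side. The open box is on top of the table.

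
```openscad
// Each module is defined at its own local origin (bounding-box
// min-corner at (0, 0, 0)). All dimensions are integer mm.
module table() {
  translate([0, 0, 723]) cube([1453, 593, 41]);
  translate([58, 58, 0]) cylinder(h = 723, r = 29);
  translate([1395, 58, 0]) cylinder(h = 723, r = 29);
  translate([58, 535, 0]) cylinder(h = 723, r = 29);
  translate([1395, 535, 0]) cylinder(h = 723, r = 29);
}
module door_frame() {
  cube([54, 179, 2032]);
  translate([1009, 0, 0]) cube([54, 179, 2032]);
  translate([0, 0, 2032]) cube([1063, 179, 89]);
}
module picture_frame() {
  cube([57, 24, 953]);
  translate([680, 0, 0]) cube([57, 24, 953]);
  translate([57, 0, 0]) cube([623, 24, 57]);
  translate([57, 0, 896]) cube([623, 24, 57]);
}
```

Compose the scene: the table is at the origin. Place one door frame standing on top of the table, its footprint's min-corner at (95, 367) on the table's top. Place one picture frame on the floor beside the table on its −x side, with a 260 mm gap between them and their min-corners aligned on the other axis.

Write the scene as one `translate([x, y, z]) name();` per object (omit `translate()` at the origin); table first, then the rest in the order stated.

table();
translate([95, 367, 764]) door_frame();
translate([-997, 0, 0]) picture_frame();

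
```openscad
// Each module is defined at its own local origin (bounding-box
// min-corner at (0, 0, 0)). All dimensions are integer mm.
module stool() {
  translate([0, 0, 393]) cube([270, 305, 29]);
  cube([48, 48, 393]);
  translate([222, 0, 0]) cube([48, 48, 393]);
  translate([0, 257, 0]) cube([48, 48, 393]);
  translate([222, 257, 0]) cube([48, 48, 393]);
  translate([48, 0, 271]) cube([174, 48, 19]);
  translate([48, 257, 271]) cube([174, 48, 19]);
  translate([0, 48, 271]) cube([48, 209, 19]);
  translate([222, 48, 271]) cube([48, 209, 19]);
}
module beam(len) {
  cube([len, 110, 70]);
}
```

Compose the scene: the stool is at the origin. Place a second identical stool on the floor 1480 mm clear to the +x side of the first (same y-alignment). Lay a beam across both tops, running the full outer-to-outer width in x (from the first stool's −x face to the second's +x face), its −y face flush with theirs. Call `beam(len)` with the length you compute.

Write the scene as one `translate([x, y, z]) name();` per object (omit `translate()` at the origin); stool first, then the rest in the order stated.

stool();
translate([1750, 0, 0]) stool();
translate([0, 0, 422]) beam(2020);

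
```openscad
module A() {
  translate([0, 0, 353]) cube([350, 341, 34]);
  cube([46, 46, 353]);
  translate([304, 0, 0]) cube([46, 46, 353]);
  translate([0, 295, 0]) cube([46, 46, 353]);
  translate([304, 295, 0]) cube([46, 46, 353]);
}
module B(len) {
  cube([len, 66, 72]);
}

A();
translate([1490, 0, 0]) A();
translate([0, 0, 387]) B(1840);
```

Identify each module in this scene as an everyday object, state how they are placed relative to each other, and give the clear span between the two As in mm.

Second stool starts at x = 1490; first ends at x = 350; clear span = 1490 − 350 = 1140 mm.

A is a stool. B is a beam. A beam spans the tops of two stools. The clear span between the two stools is 1140 mm.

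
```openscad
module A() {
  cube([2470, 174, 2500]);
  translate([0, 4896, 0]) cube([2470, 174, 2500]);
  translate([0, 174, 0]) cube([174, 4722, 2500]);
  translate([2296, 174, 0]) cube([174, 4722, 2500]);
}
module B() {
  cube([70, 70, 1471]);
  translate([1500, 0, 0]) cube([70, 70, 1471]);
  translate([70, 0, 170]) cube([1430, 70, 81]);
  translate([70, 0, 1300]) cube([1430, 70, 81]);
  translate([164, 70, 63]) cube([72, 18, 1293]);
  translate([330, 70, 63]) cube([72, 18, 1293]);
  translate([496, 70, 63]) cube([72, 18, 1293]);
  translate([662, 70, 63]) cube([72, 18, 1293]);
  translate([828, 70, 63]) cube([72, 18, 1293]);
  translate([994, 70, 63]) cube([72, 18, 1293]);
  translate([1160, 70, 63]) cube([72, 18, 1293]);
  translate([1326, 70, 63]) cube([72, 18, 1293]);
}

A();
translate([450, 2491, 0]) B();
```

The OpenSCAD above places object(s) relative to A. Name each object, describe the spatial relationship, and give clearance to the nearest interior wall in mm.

A is a house frame. B is a fence section. The fence section sits inside the house frame, centred. The clearance to the nearest interior wall is 276 mm.

Clearances: x = 276, y = 2317; minimum 276 mm.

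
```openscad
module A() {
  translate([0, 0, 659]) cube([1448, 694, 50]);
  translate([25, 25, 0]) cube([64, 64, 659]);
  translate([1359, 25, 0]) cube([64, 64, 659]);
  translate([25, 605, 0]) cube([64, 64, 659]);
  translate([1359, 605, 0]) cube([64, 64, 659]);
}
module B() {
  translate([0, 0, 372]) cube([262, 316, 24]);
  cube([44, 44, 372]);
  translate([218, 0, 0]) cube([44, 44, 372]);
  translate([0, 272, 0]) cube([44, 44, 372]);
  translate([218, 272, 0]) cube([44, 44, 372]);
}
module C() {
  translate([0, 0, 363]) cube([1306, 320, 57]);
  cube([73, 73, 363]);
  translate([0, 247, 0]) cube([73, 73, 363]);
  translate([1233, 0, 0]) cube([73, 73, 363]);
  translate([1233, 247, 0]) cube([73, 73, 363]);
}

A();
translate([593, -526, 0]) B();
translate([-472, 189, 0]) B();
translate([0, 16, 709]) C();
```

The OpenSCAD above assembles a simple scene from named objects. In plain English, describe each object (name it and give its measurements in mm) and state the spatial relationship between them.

A is a rectangular dining table. The top is 1448×694×50 mm with its upper surface at z = 709 mm. It stands on four 64×64 mm square legs, each inset 25 mm from the nearest pair of top edges, running from the floor to the underside of the top.

B is a four-legged stool. The seat is 262×316 mm, 24 mm thick, top at z = 396 mm. It stands on four square legs, each 44×44 mm in cross-section, from z = 0 to the seat underside, each flush with a corner of the seat.

C is a long wooden bench with a 1306 mm (x) × 320 mm (y) seat, 57 mm thick, its top surface 420 mm above the floor. Four 73 mm square legs at the seat corners, flush with the edges, run from z = 0 to the seat underside.

Two stools sit around the table at the −y, −x sides. The bench is on top of the table.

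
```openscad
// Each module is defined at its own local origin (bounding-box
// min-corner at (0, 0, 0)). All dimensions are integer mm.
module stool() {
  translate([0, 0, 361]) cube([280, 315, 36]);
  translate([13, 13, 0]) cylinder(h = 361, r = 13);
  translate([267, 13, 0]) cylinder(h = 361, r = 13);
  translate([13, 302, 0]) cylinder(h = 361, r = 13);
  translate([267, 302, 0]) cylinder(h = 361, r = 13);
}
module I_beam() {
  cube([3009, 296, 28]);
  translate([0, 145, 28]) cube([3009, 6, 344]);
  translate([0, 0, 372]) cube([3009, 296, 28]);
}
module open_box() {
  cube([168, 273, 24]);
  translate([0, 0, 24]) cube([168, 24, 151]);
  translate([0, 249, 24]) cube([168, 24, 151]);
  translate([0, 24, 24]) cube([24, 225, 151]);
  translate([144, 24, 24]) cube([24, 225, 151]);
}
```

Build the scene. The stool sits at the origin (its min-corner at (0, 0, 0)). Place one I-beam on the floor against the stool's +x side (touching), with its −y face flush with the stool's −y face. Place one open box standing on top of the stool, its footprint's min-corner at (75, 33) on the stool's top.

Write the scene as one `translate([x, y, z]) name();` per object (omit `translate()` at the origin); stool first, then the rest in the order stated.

stool();
translate([280, 0, 0]) I_beam();
translate([75, 33, 397]) open_box();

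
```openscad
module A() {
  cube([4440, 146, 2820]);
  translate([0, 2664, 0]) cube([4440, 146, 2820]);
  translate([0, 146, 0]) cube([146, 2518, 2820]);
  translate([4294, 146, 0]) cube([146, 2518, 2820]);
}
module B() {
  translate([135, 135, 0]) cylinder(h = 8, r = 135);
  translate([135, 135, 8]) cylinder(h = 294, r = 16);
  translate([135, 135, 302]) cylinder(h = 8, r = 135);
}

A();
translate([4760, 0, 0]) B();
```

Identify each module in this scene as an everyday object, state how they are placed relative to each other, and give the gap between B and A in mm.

The spool's nearest face is 320 mm from the house frame's +x face.

A is a house frame. B is a spool. The spool is on the floor beside the house frame on its +x side. The gap between the spool and the house frame is 320 mm.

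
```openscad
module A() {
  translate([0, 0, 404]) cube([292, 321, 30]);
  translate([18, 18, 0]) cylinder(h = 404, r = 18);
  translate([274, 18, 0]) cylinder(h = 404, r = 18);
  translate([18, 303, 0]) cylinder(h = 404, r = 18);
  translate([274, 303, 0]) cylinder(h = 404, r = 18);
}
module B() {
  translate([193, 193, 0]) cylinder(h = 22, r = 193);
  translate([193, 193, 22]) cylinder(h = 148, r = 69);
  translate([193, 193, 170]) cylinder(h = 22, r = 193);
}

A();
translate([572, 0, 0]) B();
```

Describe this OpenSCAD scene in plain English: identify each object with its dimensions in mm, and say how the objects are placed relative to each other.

A is a simple wooden stool: a rectangular seat 292 mm (x) by 321 mm (y), 30 mm thick, top face at z = 434 mm, on four round legs, each 36 mm in diameter. The legs rest on z = 0, each leg's axis is inset half a diameter from the nearest pair of seat edges (so the leg's bounding box is flush with the corner).

B is a spool: two coaxial disc flanges of radius 193 mm and thickness 22 mm, joined by a core cylinder of radius 69 mm and height 148 mm. The lower flange rests on z = 0 and the three cylinders share a vertical axis.

The spool is on the floor beside the stool on its +x side.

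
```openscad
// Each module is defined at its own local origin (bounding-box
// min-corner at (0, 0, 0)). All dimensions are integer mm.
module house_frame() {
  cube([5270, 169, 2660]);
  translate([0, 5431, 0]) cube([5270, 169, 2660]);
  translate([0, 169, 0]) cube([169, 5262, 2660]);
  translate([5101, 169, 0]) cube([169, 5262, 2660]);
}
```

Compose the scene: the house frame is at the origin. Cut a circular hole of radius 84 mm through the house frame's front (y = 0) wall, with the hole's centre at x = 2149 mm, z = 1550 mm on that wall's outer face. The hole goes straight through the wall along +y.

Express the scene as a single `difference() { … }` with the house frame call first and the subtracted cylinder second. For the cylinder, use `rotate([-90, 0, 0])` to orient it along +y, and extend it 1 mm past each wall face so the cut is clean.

difference() {
  house_frame();
  translate([2149, -1, 1550]) rotate([-90, 0, 0]) cylinder(h = 171, r = 84);
}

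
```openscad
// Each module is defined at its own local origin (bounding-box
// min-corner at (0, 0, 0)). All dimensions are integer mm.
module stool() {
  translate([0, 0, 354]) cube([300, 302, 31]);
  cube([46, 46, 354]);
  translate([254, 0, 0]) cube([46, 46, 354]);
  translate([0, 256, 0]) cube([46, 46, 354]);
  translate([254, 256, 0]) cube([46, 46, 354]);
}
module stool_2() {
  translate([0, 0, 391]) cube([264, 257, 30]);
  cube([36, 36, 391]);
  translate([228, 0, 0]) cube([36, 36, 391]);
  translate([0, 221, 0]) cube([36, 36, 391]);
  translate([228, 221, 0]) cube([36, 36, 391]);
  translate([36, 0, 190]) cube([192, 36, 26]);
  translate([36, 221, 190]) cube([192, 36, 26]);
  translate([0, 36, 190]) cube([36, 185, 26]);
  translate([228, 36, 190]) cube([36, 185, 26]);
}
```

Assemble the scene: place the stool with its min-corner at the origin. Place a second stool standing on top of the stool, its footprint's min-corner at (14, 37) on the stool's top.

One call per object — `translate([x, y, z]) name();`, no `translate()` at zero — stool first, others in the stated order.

stool();
translate([14, 37, 385]) stool_2();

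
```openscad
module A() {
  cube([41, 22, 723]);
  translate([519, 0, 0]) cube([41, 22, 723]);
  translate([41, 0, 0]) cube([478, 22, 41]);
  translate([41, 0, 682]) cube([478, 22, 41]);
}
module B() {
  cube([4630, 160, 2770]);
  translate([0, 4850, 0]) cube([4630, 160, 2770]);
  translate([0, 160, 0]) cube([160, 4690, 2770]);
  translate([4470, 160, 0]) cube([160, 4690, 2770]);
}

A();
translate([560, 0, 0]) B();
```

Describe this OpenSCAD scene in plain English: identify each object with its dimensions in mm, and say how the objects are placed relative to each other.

A is a rectangular picture frame lying in the x–z plane (depth along y). The opening is 478 mm wide (x) by 641 mm tall (z), surrounded by a border 41 mm wide on all four sides. The frame is 22 mm deep and is made of two full-height vertical stiles with two horizontal rails fitted between them.

B is the wall frame of a small rectangular building: four walls, each 2770 mm tall and 160 mm thick, enclosing a footprint 4630 mm (x) by 5010 mm (y) outside-to-outside, with no floor or roof. The front and back walls (the −y and +y sides) span the full width; the two side walls fit between them.

The house frame is against the picture frame's +x side, with their −y faces flush.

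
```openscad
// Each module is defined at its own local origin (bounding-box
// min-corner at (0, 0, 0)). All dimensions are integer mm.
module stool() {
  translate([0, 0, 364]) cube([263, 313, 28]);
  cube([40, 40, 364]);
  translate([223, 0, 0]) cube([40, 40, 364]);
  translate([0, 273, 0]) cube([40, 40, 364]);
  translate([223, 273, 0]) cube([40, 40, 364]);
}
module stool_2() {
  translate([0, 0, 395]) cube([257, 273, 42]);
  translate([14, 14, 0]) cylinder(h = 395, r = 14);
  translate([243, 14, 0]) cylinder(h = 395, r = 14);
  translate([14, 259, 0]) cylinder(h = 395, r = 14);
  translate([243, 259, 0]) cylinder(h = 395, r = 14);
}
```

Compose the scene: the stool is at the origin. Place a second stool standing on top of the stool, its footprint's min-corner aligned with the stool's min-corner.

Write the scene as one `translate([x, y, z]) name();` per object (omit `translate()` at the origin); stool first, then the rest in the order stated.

stool();
translate([0, 0, 392]) stool_2();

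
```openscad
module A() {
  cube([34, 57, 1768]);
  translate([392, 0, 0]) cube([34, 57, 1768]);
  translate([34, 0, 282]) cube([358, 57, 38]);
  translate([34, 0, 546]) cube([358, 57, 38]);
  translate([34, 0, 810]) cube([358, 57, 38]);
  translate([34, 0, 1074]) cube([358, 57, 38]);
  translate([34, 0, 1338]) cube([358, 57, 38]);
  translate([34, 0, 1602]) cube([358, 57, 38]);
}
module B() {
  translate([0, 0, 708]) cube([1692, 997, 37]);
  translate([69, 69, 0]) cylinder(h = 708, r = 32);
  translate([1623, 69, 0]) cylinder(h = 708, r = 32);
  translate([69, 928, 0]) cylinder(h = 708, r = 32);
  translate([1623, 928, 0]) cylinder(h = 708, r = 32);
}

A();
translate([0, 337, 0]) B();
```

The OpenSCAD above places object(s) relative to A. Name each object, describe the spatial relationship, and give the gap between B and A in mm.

The table's nearest face is 280 mm from the ladder's +y face.

A is a ladder. B is a table. The table is on the floor beside the ladder on its +y side. The gap between the table and the ladder is 280 mm.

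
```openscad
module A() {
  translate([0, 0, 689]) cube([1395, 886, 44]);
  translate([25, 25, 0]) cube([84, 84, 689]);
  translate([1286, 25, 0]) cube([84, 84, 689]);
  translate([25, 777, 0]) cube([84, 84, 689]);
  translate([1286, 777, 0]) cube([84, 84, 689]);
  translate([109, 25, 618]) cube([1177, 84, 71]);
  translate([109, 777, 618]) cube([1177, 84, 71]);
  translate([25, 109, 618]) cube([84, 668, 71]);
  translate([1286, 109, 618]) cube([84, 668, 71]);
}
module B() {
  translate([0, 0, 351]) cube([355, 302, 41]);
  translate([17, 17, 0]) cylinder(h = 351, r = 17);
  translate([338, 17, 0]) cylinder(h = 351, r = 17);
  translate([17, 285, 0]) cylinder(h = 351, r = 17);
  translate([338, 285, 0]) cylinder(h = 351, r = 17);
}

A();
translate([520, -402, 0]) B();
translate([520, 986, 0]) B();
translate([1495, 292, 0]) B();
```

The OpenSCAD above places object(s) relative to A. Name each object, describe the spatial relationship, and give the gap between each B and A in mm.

A is a table. B is a stool. Three stools sit around the table at the −y, +y, +x sides. The gap between each stool and the table is 100 mm.

Each stool's nearest face is 100 mm from the table's bounding box.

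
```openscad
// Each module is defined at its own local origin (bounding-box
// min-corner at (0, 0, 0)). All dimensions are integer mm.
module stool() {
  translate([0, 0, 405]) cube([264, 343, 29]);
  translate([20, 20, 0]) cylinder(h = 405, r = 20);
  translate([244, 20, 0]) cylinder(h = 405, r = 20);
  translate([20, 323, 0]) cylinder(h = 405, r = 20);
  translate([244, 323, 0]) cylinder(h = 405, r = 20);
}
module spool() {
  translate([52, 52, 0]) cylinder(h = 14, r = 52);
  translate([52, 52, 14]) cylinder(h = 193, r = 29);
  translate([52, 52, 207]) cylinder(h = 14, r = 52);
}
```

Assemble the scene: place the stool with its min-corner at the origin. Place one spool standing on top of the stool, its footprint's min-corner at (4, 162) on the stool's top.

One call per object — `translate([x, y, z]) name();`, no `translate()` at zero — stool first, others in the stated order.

stool();
translate([4, 162, 434]) spool();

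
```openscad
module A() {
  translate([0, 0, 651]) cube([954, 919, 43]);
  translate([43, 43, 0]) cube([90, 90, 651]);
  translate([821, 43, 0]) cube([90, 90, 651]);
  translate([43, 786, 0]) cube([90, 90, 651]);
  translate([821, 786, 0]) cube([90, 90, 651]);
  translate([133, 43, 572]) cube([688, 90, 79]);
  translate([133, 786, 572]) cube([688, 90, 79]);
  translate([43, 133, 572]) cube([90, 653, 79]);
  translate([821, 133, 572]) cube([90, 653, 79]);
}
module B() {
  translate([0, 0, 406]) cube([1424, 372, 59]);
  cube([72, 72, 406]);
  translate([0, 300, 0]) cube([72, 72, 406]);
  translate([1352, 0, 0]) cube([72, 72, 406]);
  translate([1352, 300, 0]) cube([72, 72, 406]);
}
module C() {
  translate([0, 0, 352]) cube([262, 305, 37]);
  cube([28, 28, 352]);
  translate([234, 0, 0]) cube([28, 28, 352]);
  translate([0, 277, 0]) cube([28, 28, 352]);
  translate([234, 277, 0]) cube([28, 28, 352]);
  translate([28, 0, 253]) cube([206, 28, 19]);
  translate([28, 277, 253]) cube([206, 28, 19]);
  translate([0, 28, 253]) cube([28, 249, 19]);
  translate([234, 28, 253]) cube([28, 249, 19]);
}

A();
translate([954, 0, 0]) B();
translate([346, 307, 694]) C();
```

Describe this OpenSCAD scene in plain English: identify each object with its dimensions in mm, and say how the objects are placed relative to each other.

A is a rectangular dining table. The top is 954×919×43 mm with its upper surface at z = 694 mm. It stands on four 90×90 mm square legs, each inset 43 mm from the nearest pair of top edges, running from the floor to the underside of the top. Four apron rails, 90 mm thick and 79 mm tall, run between adjacent legs with their top edges flush with the underside of the top and their outer faces flush with the legs' outer faces.

B is a long wooden bench with a 1424 mm (x) × 372 mm (y) seat, 59 mm thick, its top surface 465 mm above the floor. Four 72 mm square legs at the seat corners, flush with the edges, run from z = 0 to the seat underside.

C is a simple wooden stool: a rectangular seat 262 mm (x) by 305 mm (y), 37 mm thick, top face at z = 389 mm, on four square legs, each 28×28 mm in cross-section. The legs rest on z = 0, each flush with a corner of the seat. Four stretchers, 28 mm wide and 19 mm tall, connect adjacent legs with their undersides at z = 253 mm, each running between the inner faces of the legs it joins and aligned with the legs' outer faces on the other axis.

The bench is against the table's +x side, with their −y faces flush. The stool is on top of the table, centred.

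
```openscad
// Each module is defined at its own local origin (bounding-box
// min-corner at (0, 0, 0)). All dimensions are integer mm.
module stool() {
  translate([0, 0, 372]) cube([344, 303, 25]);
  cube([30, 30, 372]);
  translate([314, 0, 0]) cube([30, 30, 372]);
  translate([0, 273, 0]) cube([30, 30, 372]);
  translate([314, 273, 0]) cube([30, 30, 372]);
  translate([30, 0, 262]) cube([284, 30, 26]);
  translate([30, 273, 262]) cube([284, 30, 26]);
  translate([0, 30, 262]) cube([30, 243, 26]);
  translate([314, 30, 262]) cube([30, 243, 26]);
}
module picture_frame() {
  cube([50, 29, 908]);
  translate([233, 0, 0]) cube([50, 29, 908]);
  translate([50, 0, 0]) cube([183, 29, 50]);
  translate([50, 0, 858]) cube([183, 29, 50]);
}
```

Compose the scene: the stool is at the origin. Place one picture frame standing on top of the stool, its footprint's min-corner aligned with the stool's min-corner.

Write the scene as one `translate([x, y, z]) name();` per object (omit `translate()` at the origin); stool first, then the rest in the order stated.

stool();
translate([0, 0, 397]) picture_frame();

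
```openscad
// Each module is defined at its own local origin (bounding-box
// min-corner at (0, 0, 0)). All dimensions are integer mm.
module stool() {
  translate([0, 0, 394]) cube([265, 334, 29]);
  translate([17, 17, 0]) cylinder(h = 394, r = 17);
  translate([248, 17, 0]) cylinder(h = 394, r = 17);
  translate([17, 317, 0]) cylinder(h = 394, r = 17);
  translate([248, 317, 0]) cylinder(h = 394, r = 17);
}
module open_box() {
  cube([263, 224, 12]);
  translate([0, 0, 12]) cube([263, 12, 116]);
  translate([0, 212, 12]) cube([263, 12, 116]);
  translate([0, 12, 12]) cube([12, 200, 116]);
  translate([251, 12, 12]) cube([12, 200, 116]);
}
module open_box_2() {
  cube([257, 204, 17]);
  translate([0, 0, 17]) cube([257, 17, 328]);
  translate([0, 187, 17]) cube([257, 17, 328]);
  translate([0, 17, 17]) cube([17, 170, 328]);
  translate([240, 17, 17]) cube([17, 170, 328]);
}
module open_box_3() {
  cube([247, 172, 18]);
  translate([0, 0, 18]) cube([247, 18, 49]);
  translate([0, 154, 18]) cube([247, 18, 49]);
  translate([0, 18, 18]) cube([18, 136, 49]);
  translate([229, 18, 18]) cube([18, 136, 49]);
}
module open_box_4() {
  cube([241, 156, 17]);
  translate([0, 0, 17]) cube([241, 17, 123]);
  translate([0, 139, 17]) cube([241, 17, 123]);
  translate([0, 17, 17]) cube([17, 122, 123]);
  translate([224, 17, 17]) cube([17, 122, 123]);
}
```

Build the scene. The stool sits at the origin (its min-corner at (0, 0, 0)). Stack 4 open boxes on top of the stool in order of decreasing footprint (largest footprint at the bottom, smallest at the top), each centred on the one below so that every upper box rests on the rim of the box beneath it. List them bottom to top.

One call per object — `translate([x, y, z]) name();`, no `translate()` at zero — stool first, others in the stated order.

stool();
translate([1, 55, 423]) open_box();
translate([4, 65, 551]) open_box_2();
translate([9, 81, 896]) open_box_3();
translate([12, 89, 963]) open_box_4();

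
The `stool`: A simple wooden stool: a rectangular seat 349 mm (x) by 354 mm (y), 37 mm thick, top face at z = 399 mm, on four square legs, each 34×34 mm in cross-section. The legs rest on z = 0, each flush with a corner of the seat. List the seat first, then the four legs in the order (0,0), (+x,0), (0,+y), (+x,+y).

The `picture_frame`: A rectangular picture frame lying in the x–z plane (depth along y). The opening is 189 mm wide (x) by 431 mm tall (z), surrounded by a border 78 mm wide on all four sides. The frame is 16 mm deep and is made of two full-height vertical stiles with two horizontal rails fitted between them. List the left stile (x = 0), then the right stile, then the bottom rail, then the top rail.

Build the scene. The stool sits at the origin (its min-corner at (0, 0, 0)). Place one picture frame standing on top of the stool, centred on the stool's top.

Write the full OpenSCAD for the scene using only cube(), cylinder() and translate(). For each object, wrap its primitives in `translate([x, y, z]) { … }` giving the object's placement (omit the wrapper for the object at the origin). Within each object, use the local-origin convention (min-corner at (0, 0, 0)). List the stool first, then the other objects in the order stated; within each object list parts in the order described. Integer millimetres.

translate([0, 0, 362]) cube([349, 354, 37]);
cube([34, 34, 362]);
translate([315, 0, 0]) cube([34, 34, 362]);
translate([0, 320, 0]) cube([34, 34, 362]);
translate([315, 320, 0]) cube([34, 34, 362]);
translate([2, 169, 399]) {
  cube([78, 16, 587]);
  translate([267, 0, 0]) cube([78, 16, 587]);
  translate([78, 0, 0]) cube([189, 16, 78]);
  translate([78, 0, 509]) cube([189, 16, 78]);
}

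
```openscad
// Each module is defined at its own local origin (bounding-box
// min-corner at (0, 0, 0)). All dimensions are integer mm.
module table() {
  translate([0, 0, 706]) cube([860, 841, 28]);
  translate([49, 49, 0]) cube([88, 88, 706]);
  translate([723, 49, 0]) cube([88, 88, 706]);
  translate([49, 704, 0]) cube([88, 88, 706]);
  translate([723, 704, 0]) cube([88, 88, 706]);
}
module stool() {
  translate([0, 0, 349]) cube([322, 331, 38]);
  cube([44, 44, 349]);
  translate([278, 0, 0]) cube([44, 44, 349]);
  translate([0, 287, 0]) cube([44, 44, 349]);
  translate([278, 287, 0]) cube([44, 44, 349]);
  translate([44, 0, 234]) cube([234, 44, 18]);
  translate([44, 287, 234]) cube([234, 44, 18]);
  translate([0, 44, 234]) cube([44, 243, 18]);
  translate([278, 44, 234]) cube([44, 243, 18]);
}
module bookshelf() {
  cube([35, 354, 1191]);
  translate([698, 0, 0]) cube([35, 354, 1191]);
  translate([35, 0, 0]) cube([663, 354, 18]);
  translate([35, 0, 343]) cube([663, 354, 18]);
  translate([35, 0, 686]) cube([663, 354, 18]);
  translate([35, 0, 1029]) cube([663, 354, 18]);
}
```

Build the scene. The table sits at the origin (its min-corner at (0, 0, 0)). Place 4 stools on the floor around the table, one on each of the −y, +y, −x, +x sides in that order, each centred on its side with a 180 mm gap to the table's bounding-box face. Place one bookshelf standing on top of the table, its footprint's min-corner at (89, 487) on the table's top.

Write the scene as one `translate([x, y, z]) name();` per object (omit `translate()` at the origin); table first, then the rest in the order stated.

table();
translate([269, -511, 0]) stool();
translate([269, 1021, 0]) stool();
translate([-502, 255, 0]) stool();
translate([1040, 255, 0]) stool();
translate([89, 487, 734]) bookshelf();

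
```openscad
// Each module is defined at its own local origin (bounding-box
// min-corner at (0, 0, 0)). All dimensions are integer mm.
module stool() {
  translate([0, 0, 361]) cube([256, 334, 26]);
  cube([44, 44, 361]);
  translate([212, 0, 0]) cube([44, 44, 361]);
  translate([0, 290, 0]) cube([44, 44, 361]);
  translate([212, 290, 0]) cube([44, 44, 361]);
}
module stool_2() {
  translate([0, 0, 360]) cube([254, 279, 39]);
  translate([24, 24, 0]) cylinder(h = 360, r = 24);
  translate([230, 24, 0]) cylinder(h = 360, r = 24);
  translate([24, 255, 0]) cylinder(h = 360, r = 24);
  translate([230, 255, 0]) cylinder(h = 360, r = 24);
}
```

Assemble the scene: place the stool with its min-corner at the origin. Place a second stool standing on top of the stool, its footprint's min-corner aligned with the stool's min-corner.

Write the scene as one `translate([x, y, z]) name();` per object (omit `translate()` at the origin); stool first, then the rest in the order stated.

stool();
translate([0, 0, 387]) stool_2();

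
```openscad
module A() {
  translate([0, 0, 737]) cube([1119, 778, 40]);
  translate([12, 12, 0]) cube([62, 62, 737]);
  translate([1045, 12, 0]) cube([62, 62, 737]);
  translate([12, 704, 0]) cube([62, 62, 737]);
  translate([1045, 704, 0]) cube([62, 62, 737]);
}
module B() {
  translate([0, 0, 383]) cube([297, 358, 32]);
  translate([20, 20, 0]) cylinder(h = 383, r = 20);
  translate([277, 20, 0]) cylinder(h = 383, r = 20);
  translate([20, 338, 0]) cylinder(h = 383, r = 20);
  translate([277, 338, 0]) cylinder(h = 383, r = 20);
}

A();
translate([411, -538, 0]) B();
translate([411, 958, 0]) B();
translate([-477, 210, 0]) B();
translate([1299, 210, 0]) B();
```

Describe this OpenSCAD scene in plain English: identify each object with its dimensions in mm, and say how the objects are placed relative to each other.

A is a rectangular dining table. The top is 1119×778×40 mm with its upper surface at z = 777 mm. It stands on four 62×62 mm square legs, each inset 12 mm from the nearest pair of top edges, running from the floor to the underside of the top.

B is a simple wooden stool: a rectangular seat 297 mm (x) by 358 mm (y), 32 mm thick, top face at z = 415 mm, on four round legs, each 40 mm in diameter. The legs rest on z = 0, each leg's axis is inset half a diameter from the nearest pair of seat edges (so the leg's bounding box is flush with the corner).

Four stools sit around the table at the −y, +y, −x, +x sides.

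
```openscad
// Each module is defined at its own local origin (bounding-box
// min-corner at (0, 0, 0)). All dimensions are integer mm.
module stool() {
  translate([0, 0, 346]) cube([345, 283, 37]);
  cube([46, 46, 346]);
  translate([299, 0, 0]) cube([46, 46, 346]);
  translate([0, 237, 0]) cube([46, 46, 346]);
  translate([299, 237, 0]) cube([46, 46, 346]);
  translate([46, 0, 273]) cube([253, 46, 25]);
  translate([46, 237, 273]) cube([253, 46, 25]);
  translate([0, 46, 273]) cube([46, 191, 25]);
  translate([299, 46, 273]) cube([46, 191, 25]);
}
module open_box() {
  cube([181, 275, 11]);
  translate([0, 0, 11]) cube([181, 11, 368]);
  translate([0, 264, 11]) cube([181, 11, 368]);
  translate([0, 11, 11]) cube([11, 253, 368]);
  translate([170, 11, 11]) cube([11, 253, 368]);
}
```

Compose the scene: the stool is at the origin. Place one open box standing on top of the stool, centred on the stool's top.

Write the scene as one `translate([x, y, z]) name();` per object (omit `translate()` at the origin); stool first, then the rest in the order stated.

stool();
translate([82, 4, 383]) open_box();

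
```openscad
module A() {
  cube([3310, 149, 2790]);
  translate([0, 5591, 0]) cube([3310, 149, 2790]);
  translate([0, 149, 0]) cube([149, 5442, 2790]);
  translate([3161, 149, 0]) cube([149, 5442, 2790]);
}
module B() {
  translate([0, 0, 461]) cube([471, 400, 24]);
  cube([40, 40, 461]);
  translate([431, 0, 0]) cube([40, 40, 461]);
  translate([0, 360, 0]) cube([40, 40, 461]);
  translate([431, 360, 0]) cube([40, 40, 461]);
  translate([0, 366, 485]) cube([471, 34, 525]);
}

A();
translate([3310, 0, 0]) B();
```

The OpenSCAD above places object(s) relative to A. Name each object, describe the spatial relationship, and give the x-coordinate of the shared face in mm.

A is a house frame. B is a chair. The chair is against the house frame's +x side, with their −y faces flush. The x-coordinate of the shared face is 3310 mm.

The house frame's +x face and the chair's −x face are both at x = 3310 mm.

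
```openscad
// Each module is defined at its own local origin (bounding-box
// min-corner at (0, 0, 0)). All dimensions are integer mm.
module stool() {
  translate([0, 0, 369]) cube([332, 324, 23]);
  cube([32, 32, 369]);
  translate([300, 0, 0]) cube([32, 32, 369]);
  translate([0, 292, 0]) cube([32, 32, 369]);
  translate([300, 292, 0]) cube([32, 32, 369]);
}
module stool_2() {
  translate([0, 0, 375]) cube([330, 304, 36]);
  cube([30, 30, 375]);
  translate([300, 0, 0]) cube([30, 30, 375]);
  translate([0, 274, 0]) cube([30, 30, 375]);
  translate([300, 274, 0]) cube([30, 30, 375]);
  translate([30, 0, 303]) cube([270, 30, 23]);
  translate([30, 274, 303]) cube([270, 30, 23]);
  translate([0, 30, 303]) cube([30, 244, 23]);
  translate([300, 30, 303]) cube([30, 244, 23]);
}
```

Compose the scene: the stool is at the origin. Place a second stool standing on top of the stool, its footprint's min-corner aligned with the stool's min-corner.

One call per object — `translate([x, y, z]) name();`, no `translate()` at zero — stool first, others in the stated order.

stool();
translate([0, 0, 392]) stool_2();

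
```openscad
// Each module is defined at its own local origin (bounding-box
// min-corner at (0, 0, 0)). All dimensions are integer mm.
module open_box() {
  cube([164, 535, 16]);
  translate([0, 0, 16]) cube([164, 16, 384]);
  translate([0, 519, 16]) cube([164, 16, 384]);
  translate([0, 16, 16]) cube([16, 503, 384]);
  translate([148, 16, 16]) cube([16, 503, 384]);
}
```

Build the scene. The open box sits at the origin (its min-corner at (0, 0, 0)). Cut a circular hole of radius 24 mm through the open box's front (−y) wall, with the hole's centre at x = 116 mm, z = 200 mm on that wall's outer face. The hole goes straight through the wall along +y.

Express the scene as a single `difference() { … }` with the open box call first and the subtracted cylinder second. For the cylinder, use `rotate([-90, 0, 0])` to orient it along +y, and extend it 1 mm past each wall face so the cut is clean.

difference() {
  open_box();
  translate([116, -1, 200]) rotate([-90, 0, 0]) cylinder(h = 18, r = 24);
}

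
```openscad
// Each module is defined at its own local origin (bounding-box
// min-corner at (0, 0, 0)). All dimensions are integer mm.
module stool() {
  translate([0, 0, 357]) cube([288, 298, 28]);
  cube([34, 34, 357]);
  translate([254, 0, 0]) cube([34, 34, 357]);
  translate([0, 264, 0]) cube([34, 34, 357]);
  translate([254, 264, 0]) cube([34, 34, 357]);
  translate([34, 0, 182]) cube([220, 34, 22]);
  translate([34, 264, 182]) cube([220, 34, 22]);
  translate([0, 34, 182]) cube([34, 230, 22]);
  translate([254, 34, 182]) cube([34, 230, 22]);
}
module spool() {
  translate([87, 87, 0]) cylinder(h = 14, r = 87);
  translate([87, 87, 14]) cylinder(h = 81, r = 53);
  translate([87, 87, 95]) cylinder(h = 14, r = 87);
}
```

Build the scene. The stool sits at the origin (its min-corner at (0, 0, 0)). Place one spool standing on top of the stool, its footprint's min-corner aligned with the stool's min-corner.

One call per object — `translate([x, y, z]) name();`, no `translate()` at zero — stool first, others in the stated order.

stool();
translate([0, 0, 385]) spool();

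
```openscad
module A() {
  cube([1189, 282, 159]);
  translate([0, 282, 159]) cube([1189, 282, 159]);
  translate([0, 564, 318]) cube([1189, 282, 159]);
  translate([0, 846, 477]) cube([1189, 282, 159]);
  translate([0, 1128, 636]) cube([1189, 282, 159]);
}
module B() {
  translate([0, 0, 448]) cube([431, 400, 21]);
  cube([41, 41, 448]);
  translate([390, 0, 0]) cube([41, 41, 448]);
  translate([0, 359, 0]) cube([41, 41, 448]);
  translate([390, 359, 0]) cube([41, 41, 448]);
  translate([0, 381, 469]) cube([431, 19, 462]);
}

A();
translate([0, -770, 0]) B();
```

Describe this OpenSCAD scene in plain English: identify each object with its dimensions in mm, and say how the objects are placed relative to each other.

A is a straight staircase of 5 solid steps. Each step is 1189 mm wide (x), 282 mm deep (y, the going) and 159 mm tall (the rise). The first step rests on the floor; each subsequent step sits one going further in +y and one rise higher in +z, directly behind and above the previous step with no overlap.

B is a chair: 431×400 mm seat, 21 mm thick, top at z = 469 mm, on four 41 mm square corner legs flush with the seat edges. A 19 mm thick backrest slab spans the full seat width, extending 462 mm above the seat top, its back face flush with the seat's +y edge.

The chair is on the floor beside the staircase on its −y side.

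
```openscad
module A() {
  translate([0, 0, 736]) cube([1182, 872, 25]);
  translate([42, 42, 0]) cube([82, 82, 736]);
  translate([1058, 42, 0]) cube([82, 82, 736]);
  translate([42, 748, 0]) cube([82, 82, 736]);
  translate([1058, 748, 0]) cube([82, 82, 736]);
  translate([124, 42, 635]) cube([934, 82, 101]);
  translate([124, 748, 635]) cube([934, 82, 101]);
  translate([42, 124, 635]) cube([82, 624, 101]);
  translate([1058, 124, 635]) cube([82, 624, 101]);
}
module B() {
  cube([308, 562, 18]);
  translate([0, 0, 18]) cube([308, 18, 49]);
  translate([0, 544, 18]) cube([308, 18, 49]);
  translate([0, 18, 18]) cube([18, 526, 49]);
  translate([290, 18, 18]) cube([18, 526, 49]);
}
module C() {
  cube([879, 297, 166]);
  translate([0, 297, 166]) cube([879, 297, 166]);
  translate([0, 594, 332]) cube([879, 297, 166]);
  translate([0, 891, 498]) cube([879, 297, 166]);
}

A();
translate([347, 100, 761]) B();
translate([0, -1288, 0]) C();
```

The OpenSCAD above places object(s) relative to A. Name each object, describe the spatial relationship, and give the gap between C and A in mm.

The staircase's nearest face is 100 mm from the table's −y face.

A is a table. B is an open box. C is a staircase. The open box is on top of the table. The staircase is on the floor beside the table on its −y side. The gap between the staircase and the table is 100 mm.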